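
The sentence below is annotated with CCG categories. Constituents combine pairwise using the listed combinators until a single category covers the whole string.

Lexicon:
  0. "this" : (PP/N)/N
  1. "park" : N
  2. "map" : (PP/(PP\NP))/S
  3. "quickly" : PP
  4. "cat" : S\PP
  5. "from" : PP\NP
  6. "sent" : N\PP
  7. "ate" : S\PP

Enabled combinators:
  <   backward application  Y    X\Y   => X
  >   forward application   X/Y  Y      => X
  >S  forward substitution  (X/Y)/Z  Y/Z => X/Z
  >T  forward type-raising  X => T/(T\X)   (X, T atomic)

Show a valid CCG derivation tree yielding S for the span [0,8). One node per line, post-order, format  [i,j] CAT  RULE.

[0,8] S   <
  [0,7] PP   >
    [0,2] PP/N   >
      [0,1] "this" : (PP/N)/N
      [1,2] "park" : N
    [2,7] N   <
      [2,6] PP   >
        [2,5] PP/(PP\NP)   >
          [2,3] "map" : (PP/(PP\NP))/S
          [3,5] S   >
            [3,4] S/(S\PP)   >T
              [3,4] "quickly" : PP
            [4,5] "cat" : S\PP
        [5,6] "from" : PP\NP
      [6,7] "sent" : N\PP
  [7,8] "ate" : S\PP

[0,1] (PP/N)/N  lex  "this"
[1,2] N  lex  "park"
[0,2] PP/N  >  k=1
[2,3] (PP/(PP\NP))/S  lex  "map"
[3,4] PP  lex  "quickly"
[3,4] S/(S\PP)  >T
[4,5] S\PP  lex  "cat"
[3,5] S  >  k=4
[2,5] PP/(PP\NP)  >  k=3
[5,6] PP\NP  lex  "from"
[2,6] PP  >  k=5
[6,7] N\PP  lex  "sent"
[2,7] N  <  k=6
[0,7] PP  >  k=2
[7,8] S\PP  lex  "ate"
[0,8] S  <  k=7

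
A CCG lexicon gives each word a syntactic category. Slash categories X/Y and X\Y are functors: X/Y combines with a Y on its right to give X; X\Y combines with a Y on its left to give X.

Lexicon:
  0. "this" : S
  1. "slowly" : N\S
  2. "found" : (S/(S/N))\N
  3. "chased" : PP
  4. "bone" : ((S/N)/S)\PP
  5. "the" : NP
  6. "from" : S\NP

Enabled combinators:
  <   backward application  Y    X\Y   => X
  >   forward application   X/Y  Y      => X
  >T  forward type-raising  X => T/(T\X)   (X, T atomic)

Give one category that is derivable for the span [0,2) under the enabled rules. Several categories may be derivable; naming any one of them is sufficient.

[0,7] S   >
  [0,3] S/(S/N)   <
    [0,2] N   <
      [0,1] "this" : S
      [1,2] "slowly" : N\S
    [2,3] "found" : (S/(S/N))\N
  [3,7] S/N   >
    [3,5] (S/N)/S   <
      [3,4] "chased" : PP
      [4,5] "bone" : ((S/N)/S)\PP
    [5,7] S   <
      [5,6] "the" : NP
      [6,7] "from" : S\NP

N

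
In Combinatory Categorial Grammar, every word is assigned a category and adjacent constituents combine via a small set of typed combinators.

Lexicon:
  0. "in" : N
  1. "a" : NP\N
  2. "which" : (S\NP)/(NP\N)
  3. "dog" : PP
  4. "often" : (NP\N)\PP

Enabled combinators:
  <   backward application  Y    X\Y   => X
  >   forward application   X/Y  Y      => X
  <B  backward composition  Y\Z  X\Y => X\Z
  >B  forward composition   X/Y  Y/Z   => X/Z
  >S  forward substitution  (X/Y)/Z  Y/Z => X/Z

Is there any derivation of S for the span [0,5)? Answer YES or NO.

YES

[0,5] S   <
  [0,2] NP   <
    [0,1] "in" : N
    [1,2] "a" : NP\N
  [2,5] S\NP   >
    [2,3] "which" : (S\NP)/(NP\N)
    [3,5] NP\N   <
      [3,4] "dog" : PP
      [4,5] "often" : (NP\N)\PP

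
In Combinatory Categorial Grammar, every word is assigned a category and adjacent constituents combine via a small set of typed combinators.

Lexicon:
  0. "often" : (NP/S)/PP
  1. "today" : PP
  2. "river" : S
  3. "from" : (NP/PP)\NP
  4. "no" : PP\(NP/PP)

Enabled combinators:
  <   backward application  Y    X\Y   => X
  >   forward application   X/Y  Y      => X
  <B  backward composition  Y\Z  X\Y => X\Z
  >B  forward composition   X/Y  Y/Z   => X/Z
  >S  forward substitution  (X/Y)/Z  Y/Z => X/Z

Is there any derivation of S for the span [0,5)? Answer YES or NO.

NO

(NP/S)/PP PP S (NP/PP)\NP PP\(NP/PP)
CKY chart[0,5] = {PP}; S ∉ chart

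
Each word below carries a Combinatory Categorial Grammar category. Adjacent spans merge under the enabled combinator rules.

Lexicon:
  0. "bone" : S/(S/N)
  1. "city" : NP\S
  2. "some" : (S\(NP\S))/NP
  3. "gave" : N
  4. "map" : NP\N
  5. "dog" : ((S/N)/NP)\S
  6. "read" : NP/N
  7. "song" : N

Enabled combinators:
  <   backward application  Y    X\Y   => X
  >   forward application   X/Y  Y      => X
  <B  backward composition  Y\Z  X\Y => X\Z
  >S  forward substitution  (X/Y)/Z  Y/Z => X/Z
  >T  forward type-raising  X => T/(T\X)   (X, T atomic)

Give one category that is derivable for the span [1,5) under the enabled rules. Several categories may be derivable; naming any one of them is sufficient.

[0,8] S   >
  [0,1] "bone" : S/(S/N)
  [1,8] S/N   >
    [1,6] (S/N)/NP   <
      [1,5] S   <
        [1,2] "city" : NP\S
        [2,5] S\(NP\S)   >
          [2,3] "some" : (S\(NP\S))/NP
          [3,5] NP   <
            [3,4] "gave" : N
            [4,5] "map" : NP\N
      [5,6] "dog" : ((S/N)/NP)\S
    [6,8] NP   >
      [6,7] "read" : NP/N
      [7,8] "song" : N

S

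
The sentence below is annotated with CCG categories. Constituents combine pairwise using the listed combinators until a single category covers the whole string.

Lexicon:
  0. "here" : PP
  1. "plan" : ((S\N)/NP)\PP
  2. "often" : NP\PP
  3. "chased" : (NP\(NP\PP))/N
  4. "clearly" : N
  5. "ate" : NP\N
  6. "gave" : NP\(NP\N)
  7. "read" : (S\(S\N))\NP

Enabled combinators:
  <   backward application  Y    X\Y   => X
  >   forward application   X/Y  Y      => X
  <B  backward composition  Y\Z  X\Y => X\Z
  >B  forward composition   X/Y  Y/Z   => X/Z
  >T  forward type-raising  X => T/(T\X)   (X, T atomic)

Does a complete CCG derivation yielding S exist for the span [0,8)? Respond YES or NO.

YES

[0,8] S   <
  [0,5] S\N   >
    [0,2] (S\N)/NP   <
      [0,1] "here" : PP
      [1,2] "plan" : ((S\N)/NP)\PP
    [2,5] NP   <
      [2,3] "often" : NP\PP
      [3,5] NP\(NP\PP)   >
        [3,4] "chased" : (NP\(NP\PP))/N
        [4,5] "clearly" : N
  [5,8] S\(S\N)   <
    [5,7] NP   <
      [5,6] "ate" : NP\N
      [6,7] "gave" : NP\(NP\N)
    [7,8] "read" : (S\(S\N))\NP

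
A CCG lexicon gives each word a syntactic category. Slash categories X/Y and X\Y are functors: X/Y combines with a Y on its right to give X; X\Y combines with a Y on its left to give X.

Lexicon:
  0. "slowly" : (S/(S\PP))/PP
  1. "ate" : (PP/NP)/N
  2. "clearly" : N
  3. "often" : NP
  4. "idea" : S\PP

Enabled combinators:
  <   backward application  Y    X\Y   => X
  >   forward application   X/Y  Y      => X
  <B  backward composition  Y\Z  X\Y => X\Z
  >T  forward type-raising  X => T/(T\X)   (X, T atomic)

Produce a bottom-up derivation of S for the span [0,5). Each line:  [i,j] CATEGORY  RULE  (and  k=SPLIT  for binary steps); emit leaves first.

[0,1] (S/(S\PP))/PP  lex  "slowly"
[1,2] (PP/NP)/N  lex  "ate"
[2,3] N  lex  "clearly"
[1,3] PP/NP  >  k=2
[3,4] NP  lex  "often"
[1,4] PP  >  k=3
[0,4] S/(S\PP)  >  k=1
[4,5] S\PP  lex  "idea"
[0,5] S  >  k=4

[0,5] S   >
  [0,4] S/(S\PP)   >
    [0,1] "slowly" : (S/(S\PP))/PP
    [1,4] PP   >
      [1,3] PP/NP   >
        [1,2] "ate" : (PP/NP)/N
        [2,3] "clearly" : N
      [3,4] "often" : NP
  [4,5] "idea" : S\PP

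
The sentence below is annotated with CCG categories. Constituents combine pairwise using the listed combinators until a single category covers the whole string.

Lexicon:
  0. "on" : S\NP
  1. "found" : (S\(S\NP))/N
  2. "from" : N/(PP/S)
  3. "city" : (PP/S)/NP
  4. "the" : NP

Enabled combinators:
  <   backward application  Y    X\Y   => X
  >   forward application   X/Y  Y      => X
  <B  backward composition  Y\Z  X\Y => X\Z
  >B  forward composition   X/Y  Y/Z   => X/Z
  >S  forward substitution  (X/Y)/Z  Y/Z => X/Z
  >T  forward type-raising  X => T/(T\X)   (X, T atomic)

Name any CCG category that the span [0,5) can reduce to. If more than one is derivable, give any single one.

[0,5] S   <
  [0,1] "on" : S\NP
  [1,5] S\(S\NP)   >
    [1,2] "found" : (S\(S\NP))/N
    [2,5] N   >
      [2,4] N/NP   >B
        [2,3] "from" : N/(PP/S)
        [3,4] "city" : (PP/S)/NP
      [4,5] "the" : NP

S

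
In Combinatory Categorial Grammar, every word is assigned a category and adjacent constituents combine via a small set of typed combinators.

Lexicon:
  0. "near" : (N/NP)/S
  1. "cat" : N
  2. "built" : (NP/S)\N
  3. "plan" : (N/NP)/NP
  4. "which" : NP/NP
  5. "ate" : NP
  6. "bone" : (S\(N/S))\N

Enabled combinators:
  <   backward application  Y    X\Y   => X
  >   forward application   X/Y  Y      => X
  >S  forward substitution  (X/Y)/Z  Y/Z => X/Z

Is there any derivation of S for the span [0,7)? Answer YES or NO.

[0,7] S   <
  [0,3] N/S   >S
    [0,1] "near" : (N/NP)/S
    [1,3] NP/S   <
      [1,2] "cat" : N
      [2,3] "built" : (NP/S)\N
  [3,7] S\(N/S)   <
    [3,6] N   >
      [3,5] N/NP   >S
        [3,4] "plan" : (N/NP)/NP
        [4,5] "which" : NP/NP
      [5,6] "ate" : NP
    [6,7] "bone" : (S\(N/S))\N

YES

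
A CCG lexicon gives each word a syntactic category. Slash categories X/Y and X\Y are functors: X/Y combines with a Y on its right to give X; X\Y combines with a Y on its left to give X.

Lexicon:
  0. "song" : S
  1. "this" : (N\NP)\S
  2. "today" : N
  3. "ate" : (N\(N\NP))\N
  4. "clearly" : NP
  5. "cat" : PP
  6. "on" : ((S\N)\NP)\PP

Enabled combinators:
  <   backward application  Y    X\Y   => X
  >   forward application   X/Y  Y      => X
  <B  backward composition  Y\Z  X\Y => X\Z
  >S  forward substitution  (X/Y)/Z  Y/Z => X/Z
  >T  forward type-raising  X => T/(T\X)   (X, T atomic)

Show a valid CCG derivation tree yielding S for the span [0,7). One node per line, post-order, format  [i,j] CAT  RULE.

[0,1] S  lex  "song"
[1,2] (N\NP)\S  lex  "this"
[0,2] N\NP  <  k=1
[2,3] N  lex  "today"
[3,4] (N\(N\NP))\N  lex  "ate"
[2,4] N\(N\NP)  <  k=3
[0,4] N  <  k=2
[4,5] NP  lex  "clearly"
[5,6] PP  lex  "cat"
[6,7] ((S\N)\NP)\PP  lex  "on"
[5,7] (S\N)\NP  <  k=6
[4,7] S\N  <  k=5
[0,7] S  <  k=4

[0,7] S   <
  [0,4] N   <
    [0,2] N\NP   <
      [0,1] "song" : S
      [1,2] "this" : (N\NP)\S
    [2,4] N\(N\NP)   <
      [2,3] "today" : N
      [3,4] "ate" : (N\(N\NP))\N
  [4,7] S\N   <
    [4,5] "clearly" : NP
    [5,7] (S\N)\NP   <
      [5,6] "cat" : PP
      [6,7] "on" : ((S\N)\NP)\PP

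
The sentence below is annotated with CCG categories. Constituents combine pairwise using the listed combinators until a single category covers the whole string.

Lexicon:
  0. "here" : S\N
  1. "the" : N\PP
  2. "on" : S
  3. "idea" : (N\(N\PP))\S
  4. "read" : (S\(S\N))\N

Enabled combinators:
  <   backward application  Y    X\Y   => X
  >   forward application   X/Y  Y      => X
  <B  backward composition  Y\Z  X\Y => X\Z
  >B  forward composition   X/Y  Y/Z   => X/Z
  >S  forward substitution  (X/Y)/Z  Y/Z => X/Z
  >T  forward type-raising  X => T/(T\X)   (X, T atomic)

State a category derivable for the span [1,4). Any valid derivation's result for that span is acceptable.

N

[0,5] S   <
  [0,1] "here" : S\N
  [1,5] S\(S\N)   <
    [1,4] N   <
      [1,2] "the" : N\PP
      [2,4] N\(N\PP)   <
        [2,3] "on" : S
        [3,4] "idea" : (N\(N\PP))\S
    [4,5] "read" : (S\(S\N))\N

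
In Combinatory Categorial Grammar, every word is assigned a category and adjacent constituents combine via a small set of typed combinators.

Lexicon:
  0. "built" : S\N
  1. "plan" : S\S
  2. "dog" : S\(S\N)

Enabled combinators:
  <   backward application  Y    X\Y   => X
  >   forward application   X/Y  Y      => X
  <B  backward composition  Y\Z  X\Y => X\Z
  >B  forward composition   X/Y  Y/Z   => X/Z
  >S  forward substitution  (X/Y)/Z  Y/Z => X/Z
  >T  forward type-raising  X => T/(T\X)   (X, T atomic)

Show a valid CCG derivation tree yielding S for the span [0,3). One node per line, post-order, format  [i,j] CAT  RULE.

[0,3] S   <
  [0,2] S\N   <B
    [0,1] "built" : S\N
    [1,2] "plan" : S\S
  [2,3] "dog" : S\(S\N)

[0,1] S\N  lex  "built"
[1,2] S\S  lex  "plan"
[0,2] S\N  <B  k=1
[2,3] S\(S\N)  lex  "dog"
[0,3] S  <  k=2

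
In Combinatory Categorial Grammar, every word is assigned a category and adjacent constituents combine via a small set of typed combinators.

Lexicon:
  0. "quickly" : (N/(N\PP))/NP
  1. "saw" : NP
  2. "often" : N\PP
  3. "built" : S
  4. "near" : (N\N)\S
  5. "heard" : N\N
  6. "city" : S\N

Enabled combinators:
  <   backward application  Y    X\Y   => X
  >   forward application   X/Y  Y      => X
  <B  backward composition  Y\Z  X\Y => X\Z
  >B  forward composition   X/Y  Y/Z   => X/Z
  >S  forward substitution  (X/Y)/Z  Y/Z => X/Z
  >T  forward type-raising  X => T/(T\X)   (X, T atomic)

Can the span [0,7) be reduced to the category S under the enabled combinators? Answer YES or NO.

YES

[0,7] S   <
  [0,5] N   >
    [0,2] N/(N\PP)   >
      [0,1] "quickly" : (N/(N\PP))/NP
      [1,2] "saw" : NP
    [2,5] N\PP   <B
      [2,3] "often" : N\PP
      [3,5] N\N   <
        [3,4] "built" : S
        [4,5] "near" : (N\N)\S
  [5,7] S\N   <B
    [5,6] "heard" : N\N
    [6,7] "city" : S\N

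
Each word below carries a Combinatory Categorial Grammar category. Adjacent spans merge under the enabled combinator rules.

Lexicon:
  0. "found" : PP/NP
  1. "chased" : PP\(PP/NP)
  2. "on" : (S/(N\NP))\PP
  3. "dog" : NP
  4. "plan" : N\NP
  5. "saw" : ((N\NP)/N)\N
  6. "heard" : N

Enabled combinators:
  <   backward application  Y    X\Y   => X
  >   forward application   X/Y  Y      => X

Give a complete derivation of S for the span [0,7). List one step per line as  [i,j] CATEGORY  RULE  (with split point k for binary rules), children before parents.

[0,7] S   >
  [0,3] S/(N\NP)   <
    [0,2] PP   <
      [0,1] "found" : PP/NP
      [1,2] "chased" : PP\(PP/NP)
    [2,3] "on" : (S/(N\NP))\PP
  [3,7] N\NP   >
    [3,6] (N\NP)/N   <
      [3,5] N   <
        [3,4] "dog" : NP
        [4,5] "plan" : N\NP
      [5,6] "saw" : ((N\NP)/N)\N
    [6,7] "heard" : N

[0,1] PP/NP  lex  "found"
[1,2] PP\(PP/NP)  lex  "chased"
[0,2] PP  <  k=1
[2,3] (S/(N\NP))\PP  lex  "on"
[0,3] S/(N\NP)  <  k=2
[3,4] NP  lex  "dog"
[4,5] N\NP  lex  "plan"
[3,5] N  <  k=4
[5,6] ((N\NP)/N)\N  lex  "saw"
[3,6] (N\NP)/N  <  k=5
[6,7] N  lex  "heard"
[3,7] N\NP  >  k=6
[0,7] S  >  k=3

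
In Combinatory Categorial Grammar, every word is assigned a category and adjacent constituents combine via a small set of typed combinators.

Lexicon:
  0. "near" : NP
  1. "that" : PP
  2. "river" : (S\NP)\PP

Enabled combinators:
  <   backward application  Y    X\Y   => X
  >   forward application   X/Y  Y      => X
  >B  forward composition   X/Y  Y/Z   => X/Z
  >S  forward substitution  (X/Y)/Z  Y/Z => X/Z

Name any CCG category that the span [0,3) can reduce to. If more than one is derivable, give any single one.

S

[0,3] S   <
  [0,1] "near" : NP
  [1,3] S\NP   <
    [1,2] "that" : PP
    [2,3] "river" : (S\NP)\PP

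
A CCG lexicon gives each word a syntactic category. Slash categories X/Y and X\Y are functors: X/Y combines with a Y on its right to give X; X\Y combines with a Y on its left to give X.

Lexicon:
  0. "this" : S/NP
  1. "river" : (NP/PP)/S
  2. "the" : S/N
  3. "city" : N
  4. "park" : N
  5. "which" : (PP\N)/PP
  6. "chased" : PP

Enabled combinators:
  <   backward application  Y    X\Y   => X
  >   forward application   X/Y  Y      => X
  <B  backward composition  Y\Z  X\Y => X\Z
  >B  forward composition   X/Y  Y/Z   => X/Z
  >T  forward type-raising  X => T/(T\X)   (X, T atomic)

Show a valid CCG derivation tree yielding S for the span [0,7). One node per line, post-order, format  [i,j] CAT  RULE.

[0,7] S   >
  [0,1] "this" : S/NP
  [1,7] NP   >
    [1,4] NP/PP   >
      [1,2] "river" : (NP/PP)/S
      [2,4] S   >
        [2,3] "the" : S/N
        [3,4] "city" : N
    [4,7] PP   <
      [4,5] "park" : N
      [5,7] PP\N   >
        [5,6] "which" : (PP\N)/PP
        [6,7] "chased" : PP

[0,1] S/NP  lex  "this"
[1,2] (NP/PP)/S  lex  "river"
[2,3] S/N  lex  "the"
[3,4] N  lex  "city"
[2,4] S  >  k=3
[1,4] NP/PP  >  k=2
[4,5] N  lex  "park"
[5,6] (PP\N)/PP  lex  "which"
[6,7] PP  lex  "chased"
[5,7] PP\N  >  k=6
[4,7] PP  <  k=5
[1,7] NP  >  k=4
[0,7] S  >  k=1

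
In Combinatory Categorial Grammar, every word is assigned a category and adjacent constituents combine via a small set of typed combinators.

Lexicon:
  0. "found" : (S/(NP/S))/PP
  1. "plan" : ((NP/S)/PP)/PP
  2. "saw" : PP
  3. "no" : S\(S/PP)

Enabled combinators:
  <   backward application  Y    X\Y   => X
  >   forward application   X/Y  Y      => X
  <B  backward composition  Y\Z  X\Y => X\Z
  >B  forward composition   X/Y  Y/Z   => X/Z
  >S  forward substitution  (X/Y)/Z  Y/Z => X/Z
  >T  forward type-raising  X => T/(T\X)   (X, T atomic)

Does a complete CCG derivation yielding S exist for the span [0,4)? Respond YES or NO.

[0,4] S   <
  [0,3] S/PP   >S
    [0,1] "found" : (S/(NP/S))/PP
    [1,3] (NP/S)/PP   >
      [1,2] "plan" : ((NP/S)/PP)/PP
      [2,3] "saw" : PP
  [3,4] "no" : S\(S/PP)

YES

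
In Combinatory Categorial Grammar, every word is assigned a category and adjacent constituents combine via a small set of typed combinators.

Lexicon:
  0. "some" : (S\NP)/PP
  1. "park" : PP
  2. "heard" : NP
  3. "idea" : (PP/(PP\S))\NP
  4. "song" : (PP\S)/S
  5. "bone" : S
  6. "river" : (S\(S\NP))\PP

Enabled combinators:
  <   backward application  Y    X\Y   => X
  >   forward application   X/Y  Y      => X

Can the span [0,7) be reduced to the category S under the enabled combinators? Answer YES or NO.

[0,7] S   <
  [0,2] S\NP   >
    [0,1] "some" : (S\NP)/PP
    [1,2] "park" : PP
  [2,7] S\(S\NP)   <
    [2,6] PP   >
      [2,4] PP/(PP\S)   <
        [2,3] "heard" : NP
        [3,4] "idea" : (PP/(PP\S))\NP
      [4,6] PP\S   >
        [4,5] "song" : (PP\S)/S
        [5,6] "bone" : S
    [6,7] "river" : (S\(S\NP))\PP

YES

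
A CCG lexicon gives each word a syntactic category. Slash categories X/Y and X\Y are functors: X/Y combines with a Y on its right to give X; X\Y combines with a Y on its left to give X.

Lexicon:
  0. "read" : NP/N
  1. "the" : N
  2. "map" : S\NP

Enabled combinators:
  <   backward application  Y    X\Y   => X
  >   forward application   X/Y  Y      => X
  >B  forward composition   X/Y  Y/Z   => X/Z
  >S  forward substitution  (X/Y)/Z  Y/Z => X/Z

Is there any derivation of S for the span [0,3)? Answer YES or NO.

YES

[0,3] S   <
  [0,2] NP   >
    [0,1] "read" : NP/N
    [1,2] "the" : N
  [2,3] "map" : S\NP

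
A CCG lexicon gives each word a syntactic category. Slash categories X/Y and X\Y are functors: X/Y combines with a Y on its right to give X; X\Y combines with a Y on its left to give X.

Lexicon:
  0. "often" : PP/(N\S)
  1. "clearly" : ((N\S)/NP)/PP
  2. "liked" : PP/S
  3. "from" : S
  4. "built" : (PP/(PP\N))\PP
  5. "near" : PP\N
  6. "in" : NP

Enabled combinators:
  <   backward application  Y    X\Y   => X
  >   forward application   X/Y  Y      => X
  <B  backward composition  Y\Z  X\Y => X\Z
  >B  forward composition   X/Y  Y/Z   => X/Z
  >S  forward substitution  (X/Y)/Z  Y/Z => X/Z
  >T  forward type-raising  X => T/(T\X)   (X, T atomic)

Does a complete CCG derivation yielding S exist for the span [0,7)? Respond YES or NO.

NO

PP/(N\S) ((N\S)/NP)/PP PP/S S (PP/(PP\N))\PP PP\N NP
CKY chart[0,7] = {N/(N\PP), NP/(NP\PP), PP, PP/(NP\NP), PP/(PP\PP), S/(S\PP)}; S ∉ chart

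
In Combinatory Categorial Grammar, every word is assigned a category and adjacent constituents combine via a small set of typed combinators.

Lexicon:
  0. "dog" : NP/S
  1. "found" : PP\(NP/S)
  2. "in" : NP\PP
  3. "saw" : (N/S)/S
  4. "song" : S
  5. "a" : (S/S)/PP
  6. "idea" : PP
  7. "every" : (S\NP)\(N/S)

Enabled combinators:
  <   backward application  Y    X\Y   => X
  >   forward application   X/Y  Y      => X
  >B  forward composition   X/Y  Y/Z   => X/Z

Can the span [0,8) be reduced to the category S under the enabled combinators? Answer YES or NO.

[0,8] S   <
  [0,3] NP   <
    [0,2] PP   <
      [0,1] "dog" : NP/S
      [1,2] "found" : PP\(NP/S)
    [2,3] "in" : NP\PP
  [3,8] S\NP   <
    [3,7] N/S   >B
      [3,5] N/S   >
        [3,4] "saw" : (N/S)/S
        [4,5] "song" : S
      [5,7] S/S   >
        [5,6] "a" : (S/S)/PP
        [6,7] "idea" : PP
    [7,8] "every" : (S\NP)\(N/S)

YES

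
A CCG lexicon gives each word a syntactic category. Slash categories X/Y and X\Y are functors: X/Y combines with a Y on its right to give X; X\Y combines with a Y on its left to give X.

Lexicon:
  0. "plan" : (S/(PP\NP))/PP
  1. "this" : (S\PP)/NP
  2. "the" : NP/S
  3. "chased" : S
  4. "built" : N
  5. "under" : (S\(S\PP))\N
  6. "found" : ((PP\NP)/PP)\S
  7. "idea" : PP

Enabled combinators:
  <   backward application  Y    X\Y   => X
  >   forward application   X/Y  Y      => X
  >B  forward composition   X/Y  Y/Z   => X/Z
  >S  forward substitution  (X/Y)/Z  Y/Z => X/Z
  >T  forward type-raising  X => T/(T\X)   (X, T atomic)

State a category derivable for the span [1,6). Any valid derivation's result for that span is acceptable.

[0,8] S   >
  [0,7] S/PP   >S
    [0,1] "plan" : (S/(PP\NP))/PP
    [1,7] (PP\NP)/PP   <
      [1,6] S   <
        [1,4] S\PP   >
          [1,2] "this" : (S\PP)/NP
          [2,4] NP   >
            [2,3] "the" : NP/S
            [3,4] "chased" : S
        [4,6] S\(S\PP)   <
          [4,5] "built" : N
          [5,6] "under" : (S\(S\PP))\N
      [6,7] "found" : ((PP\NP)/PP)\S
  [7,8] "idea" : PP

S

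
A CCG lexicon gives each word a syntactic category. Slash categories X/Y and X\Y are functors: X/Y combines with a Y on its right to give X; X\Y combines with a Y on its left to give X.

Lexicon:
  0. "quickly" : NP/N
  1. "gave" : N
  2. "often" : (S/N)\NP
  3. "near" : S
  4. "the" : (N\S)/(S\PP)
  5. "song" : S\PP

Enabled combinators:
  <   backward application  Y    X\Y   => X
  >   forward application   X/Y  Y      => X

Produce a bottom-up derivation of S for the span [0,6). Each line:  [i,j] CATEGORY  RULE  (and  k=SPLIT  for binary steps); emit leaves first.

[0,6] S   >
  [0,3] S/N   <
    [0,2] NP   >
      [0,1] "quickly" : NP/N
      [1,2] "gave" : N
    [2,3] "often" : (S/N)\NP
  [3,6] N   <
    [3,4] "near" : S
    [4,6] N\S   >
      [4,5] "the" : (N\S)/(S\PP)
      [5,6] "song" : S\PP

[0,1] NP/N  lex  "quickly"
[1,2] N  lex  "gave"
[0,2] NP  >  k=1
[2,3] (S/N)\NP  lex  "often"
[0,3] S/N  <  k=2
[3,4] S  lex  "near"
[4,5] (N\S)/(S\PP)  lex  "the"
[5,6] S\PP  lex  "song"
[4,6] N\S  >  k=5
[3,6] N  <  k=4
[0,6] S  >  k=3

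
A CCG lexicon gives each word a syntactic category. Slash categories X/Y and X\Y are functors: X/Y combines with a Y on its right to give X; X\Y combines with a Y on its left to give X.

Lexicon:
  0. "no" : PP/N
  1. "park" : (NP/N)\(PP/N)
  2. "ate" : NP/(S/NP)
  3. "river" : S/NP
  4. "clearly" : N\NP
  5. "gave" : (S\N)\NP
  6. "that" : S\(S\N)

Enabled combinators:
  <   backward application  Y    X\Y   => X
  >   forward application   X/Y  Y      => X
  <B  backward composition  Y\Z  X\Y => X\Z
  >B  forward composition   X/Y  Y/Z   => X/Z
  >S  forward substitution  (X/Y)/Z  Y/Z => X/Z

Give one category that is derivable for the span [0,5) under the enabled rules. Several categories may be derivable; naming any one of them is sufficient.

[0,7] S   <
  [0,6] S\N   <
    [0,5] NP   >
      [0,2] NP/N   <
        [0,1] "no" : PP/N
        [1,2] "park" : (NP/N)\(PP/N)
      [2,5] N   <
        [2,4] NP   >
          [2,3] "ate" : NP/(S/NP)
          [3,4] "river" : S/NP
        [4,5] "clearly" : N\NP
    [5,6] "gave" : (S\N)\NP
  [6,7] "that" : S\(S\N)

NP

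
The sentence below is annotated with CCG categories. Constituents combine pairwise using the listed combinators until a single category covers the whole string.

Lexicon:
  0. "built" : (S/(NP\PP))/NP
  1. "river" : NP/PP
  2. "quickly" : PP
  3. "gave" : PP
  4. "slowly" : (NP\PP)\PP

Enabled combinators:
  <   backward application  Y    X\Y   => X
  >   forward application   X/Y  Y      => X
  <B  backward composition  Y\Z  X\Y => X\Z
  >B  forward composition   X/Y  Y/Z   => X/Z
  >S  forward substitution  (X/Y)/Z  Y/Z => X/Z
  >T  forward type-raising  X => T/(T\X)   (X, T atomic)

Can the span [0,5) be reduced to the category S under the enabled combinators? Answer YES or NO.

[0,5] S   >
  [0,3] S/(NP\PP)   >
    [0,1] "built" : (S/(NP\PP))/NP
    [1,3] NP   >
      [1,2] "river" : NP/PP
      [2,3] "quickly" : PP
  [3,5] NP\PP   <
    [3,4] "gave" : PP
    [4,5] "slowly" : (NP\PP)\PP

YES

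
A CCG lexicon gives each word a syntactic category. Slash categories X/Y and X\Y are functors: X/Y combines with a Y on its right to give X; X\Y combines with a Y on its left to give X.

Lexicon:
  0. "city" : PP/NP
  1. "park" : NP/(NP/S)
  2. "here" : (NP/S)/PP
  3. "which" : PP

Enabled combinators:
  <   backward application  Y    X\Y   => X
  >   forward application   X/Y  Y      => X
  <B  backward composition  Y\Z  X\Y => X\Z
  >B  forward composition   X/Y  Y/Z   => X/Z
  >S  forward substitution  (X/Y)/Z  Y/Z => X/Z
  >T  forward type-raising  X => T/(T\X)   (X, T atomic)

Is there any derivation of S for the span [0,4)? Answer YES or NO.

NO

PP/NP NP/(NP/S) (NP/S)/PP PP
CKY chart[0,4] = {N/(N\PP), NP/(NP\PP), PP, PP/(NP\NP), PP/(PP\PP), S/(S\PP)}; S ∉ chart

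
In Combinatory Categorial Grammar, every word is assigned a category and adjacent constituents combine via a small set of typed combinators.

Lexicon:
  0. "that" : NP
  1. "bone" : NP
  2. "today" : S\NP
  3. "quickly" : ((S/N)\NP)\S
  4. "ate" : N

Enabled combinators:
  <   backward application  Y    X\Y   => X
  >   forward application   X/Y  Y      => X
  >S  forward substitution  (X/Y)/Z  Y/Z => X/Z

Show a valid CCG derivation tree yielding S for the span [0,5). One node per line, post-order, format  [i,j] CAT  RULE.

[0,1] NP  lex  "that"
[1,2] NP  lex  "bone"
[2,3] S\NP  lex  "today"
[1,3] S  <  k=2
[3,4] ((S/N)\NP)\S  lex  "quickly"
[1,4] (S/N)\NP  <  k=3
[0,4] S/N  <  k=1
[4,5] N  lex  "ate"
[0,5] S  >  k=4

[0,5] S   >
  [0,4] S/N   <
    [0,1] "that" : NP
    [1,4] (S/N)\NP   <
      [1,3] S   <
        [1,2] "bone" : NP
        [2,3] "today" : S\NP
      [3,4] "quickly" : ((S/N)\NP)\S
  [4,5] "ate" : N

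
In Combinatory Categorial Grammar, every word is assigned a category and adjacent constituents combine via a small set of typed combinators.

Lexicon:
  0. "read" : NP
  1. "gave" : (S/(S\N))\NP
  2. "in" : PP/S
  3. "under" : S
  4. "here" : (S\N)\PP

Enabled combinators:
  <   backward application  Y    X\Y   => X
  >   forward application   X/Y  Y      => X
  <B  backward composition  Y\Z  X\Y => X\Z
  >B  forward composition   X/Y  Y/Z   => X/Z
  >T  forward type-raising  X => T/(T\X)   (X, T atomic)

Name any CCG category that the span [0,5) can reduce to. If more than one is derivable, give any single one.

[0,5] S   >
  [0,2] S/(S\N)   <
    [0,1] "read" : NP
    [1,2] "gave" : (S/(S\N))\NP
  [2,5] S\N   <
    [2,4] PP   >
      [2,3] "in" : PP/S
      [3,4] "under" : S
    [4,5] "here" : (S\N)\PP

S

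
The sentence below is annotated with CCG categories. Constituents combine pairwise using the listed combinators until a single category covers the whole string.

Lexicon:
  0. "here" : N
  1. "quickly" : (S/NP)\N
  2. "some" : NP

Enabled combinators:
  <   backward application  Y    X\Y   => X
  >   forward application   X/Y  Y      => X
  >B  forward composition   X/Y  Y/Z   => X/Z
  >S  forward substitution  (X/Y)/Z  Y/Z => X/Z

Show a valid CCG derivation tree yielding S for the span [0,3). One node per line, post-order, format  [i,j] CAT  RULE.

[0,1] N  lex  "here"
[1,2] (S/NP)\N  lex  "quickly"
[0,2] S/NP  <  k=1
[2,3] NP  lex  "some"
[0,3] S  >  k=2

[0,3] S   >
  [0,2] S/NP   <
    [0,1] "here" : N
    [1,2] "quickly" : (S/NP)\N
  [2,3] "some" : NP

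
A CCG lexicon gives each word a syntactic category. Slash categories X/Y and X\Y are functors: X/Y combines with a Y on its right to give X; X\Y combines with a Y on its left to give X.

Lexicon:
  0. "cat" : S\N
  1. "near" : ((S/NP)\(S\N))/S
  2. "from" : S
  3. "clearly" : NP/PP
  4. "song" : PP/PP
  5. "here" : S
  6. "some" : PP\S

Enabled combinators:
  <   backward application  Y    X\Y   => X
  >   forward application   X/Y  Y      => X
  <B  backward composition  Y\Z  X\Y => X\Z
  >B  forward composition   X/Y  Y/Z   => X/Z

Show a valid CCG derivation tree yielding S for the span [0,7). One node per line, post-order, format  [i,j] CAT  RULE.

[0,1] S\N  lex  "cat"
[1,2] ((S/NP)\(S\N))/S  lex  "near"
[2,3] S  lex  "from"
[1,3] (S/NP)\(S\N)  >  k=2
[0,3] S/NP  <  k=1
[3,4] NP/PP  lex  "clearly"
[4,5] PP/PP  lex  "song"
[3,5] NP/PP  >B  k=4
[0,5] S/PP  >B  k=3
[5,6] S  lex  "here"
[6,7] PP\S  lex  "some"
[5,7] PP  <  k=6
[0,7] S  >  k=5

[0,7] S   >
  [0,5] S/PP   >B
    [0,3] S/NP   <
      [0,1] "cat" : S\N
      [1,3] (S/NP)\(S\N)   >
        [1,2] "near" : ((S/NP)\(S\N))/S
        [2,3] "from" : S
    [3,5] NP/PP   >B
      [3,4] "clearly" : NP/PP
      [4,5] "song" : PP/PP
  [5,7] PP   <
    [5,6] "here" : S
    [6,7] "some" : PP\S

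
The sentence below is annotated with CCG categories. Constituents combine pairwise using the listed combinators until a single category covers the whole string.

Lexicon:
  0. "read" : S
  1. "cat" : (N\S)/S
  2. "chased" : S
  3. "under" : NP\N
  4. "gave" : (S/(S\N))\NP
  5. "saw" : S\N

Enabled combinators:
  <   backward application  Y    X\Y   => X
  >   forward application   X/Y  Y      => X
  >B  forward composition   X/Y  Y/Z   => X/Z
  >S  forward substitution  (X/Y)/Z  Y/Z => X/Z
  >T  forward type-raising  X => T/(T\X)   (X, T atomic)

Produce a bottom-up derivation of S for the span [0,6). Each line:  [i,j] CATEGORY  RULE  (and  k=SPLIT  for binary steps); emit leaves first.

[0,6] S   >
  [0,5] S/(S\N)   <
    [0,4] NP   <
      [0,3] N   <
        [0,1] "read" : S
        [1,3] N\S   >
          [1,2] "cat" : (N\S)/S
          [2,3] "chased" : S
      [3,4] "under" : NP\N
    [4,5] "gave" : (S/(S\N))\NP
  [5,6] "saw" : S\N

[0,1] S  lex  "read"
[1,2] (N\S)/S  lex  "cat"
[2,3] S  lex  "chased"
[1,3] N\S  >  k=2
[0,3] N  <  k=1
[3,4] NP\N  lex  "under"
[0,4] NP  <  k=3
[4,5] (S/(S\N))\NP  lex  "gave"
[0,5] S/(S\N)  <  k=4
[5,6] S\N  lex  "saw"
[0,6] S  >  k=5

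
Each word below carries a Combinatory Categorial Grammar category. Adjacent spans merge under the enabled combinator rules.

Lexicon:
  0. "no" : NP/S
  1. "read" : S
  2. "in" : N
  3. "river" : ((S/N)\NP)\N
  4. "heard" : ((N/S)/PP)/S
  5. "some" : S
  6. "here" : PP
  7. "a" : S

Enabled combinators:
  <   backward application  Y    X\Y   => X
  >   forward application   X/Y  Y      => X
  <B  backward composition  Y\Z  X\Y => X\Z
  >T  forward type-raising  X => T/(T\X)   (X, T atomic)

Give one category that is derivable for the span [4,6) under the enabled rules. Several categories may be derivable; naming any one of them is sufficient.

(N/S)/PP

[0,8] S   >
  [0,4] S/N   <
    [0,2] NP   >
      [0,1] "no" : NP/S
      [1,2] "read" : S
    [2,4] (S/N)\NP   <
      [2,3] "in" : N
      [3,4] "river" : ((S/N)\NP)\N
  [4,8] N   >
    [4,7] N/S   >
      [4,6] (N/S)/PP   >
        [4,5] "heard" : ((N/S)/PP)/S
        [5,6] "some" : S
      [6,7] "here" : PP
    [7,8] "a" : S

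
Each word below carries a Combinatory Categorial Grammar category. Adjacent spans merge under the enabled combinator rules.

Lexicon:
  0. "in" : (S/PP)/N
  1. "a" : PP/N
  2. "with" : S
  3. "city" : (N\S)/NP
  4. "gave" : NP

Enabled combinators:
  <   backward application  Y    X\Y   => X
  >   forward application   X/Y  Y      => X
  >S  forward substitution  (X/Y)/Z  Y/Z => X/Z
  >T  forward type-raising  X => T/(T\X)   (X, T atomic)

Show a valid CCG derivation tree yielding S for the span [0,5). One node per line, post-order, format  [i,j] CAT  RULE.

[0,1] (S/PP)/N  lex  "in"
[1,2] PP/N  lex  "a"
[0,2] S/N  >S  k=1
[2,3] S  lex  "with"
[3,4] (N\S)/NP  lex  "city"
[4,5] NP  lex  "gave"
[3,5] N\S  >  k=4
[2,5] N  <  k=3
[0,5] S  >  k=2

[0,5] S   >
  [0,2] S/N   >S
    [0,1] "in" : (S/PP)/N
    [1,2] "a" : PP/N
  [2,5] N   <
    [2,3] "with" : S
    [3,5] N\S   >
      [3,4] "city" : (N\S)/NP
      [4,5] "gave" : NP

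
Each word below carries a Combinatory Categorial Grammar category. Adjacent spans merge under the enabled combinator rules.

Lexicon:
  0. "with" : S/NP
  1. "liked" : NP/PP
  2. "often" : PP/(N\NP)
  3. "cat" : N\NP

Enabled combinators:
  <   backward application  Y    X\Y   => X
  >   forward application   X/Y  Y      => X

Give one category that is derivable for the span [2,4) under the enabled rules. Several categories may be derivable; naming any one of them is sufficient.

PP

[0,4] S   >
  [0,1] "with" : S/NP
  [1,4] NP   >
    [1,2] "liked" : NP/PP
    [2,4] PP   >
      [2,3] "often" : PP/(N\NP)
      [3,4] "cat" : N\NP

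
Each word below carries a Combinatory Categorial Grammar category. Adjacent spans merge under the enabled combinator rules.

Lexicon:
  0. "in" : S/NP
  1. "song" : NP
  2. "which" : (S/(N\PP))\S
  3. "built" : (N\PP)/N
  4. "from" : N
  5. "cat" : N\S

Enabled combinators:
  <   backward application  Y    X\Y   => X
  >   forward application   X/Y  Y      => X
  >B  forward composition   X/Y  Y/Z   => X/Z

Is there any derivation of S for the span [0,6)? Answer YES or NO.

NO

S/NP NP (S/(N\PP))\S (N\PP)/N N N\S
CKY chart[0,6] = {N}; S ∉ chart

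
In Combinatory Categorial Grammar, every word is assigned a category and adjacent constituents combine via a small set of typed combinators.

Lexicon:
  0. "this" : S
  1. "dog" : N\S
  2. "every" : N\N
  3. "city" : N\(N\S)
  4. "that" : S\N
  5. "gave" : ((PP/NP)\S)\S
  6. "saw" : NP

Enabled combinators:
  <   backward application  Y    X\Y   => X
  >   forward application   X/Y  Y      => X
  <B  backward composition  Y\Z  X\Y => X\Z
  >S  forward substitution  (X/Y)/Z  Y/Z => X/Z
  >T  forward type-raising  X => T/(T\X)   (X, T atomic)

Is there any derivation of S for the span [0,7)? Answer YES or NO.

NO

S N\S N\N N\(N\S) S\N ((PP/NP)\S)\S NP
CKY chart[0,7] = {N/(N\PP), NP/(NP\PP), PP, PP/(PP\PP), S/(S\PP)}; S ∉ chart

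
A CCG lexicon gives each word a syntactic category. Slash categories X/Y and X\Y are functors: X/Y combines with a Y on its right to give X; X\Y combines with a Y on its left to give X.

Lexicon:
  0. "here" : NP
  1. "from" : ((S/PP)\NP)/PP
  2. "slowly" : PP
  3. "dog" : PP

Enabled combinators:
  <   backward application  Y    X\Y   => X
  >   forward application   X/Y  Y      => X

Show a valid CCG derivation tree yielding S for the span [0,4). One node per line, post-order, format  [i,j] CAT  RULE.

[0,1] NP  lex  "here"
[1,2] ((S/PP)\NP)/PP  lex  "from"
[2,3] PP  lex  "slowly"
[1,3] (S/PP)\NP  >  k=2
[0,3] S/PP  <  k=1
[3,4] PP  lex  "dog"
[0,4] S  >  k=3

[0,4] S   >
  [0,3] S/PP   <
    [0,1] "here" : NP
    [1,3] (S/PP)\NP   >
      [1,2] "from" : ((S/PP)\NP)/PP
      [2,3] "slowly" : PP
  [3,4] "dog" : PP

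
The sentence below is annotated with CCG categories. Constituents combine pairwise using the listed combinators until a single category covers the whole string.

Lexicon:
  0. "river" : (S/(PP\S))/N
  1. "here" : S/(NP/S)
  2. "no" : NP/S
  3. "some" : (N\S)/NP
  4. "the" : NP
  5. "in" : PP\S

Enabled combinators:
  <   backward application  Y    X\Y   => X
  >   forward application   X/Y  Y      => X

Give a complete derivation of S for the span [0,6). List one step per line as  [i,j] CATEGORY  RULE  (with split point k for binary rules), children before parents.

[0,1] (S/(PP\S))/N  lex  "river"
[1,2] S/(NP/S)  lex  "here"
[2,3] NP/S  lex  "no"
[1,3] S  >  k=2
[3,4] (N\S)/NP  lex  "some"
[4,5] NP  lex  "the"
[3,5] N\S  >  k=4
[1,5] N  <  k=3
[0,5] S/(PP\S)  >  k=1
[5,6] PP\S  lex  "in"
[0,6] S  >  k=5

[0,6] S   >
  [0,5] S/(PP\S)   >
    [0,1] "river" : (S/(PP\S))/N
    [1,5] N   <
      [1,3] S   >
        [1,2] "here" : S/(NP/S)
        [2,3] "no" : NP/S
      [3,5] N\S   >
        [3,4] "some" : (N\S)/NP
        [4,5] "the" : NP
  [5,6] "in" : PP\S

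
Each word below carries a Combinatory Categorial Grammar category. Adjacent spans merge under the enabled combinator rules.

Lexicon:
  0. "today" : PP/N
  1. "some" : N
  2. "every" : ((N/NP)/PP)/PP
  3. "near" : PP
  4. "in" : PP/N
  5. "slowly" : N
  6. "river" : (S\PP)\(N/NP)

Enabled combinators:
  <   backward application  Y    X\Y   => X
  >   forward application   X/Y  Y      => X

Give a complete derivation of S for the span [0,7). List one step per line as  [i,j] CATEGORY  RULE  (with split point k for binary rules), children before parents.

[0,7] S   <
  [0,2] PP   >
    [0,1] "today" : PP/N
    [1,2] "some" : N
  [2,7] S\PP   <
    [2,6] N/NP   >
      [2,4] (N/NP)/PP   >
        [2,3] "every" : ((N/NP)/PP)/PP
        [3,4] "near" : PP
      [4,6] PP   >
        [4,5] "in" : PP/N
        [5,6] "slowly" : N
    [6,7] "river" : (S\PP)\(N/NP)

[0,1] PP/N  lex  "today"
[1,2] N  lex  "some"
[0,2] PP  >  k=1
[2,3] ((N/NP)/PP)/PP  lex  "every"
[3,4] PP  lex  "near"
[2,4] (N/NP)/PP  >  k=3
[4,5] PP/N  lex  "in"
[5,6] N  lex  "slowly"
[4,6] PP  >  k=5
[2,6] N/NP  >  k=4
[6,7] (S\PP)\(N/NP)  lex  "river"
[2,7] S\PP  <  k=6
[0,7] S  <  k=2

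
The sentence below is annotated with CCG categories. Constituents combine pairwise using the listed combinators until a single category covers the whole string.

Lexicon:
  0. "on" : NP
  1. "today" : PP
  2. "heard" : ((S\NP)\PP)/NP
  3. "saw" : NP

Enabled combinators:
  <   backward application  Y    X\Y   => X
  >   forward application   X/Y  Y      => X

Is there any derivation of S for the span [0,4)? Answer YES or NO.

[0,4] S   <
  [0,1] "on" : NP
  [1,4] S\NP   <
    [1,2] "today" : PP
    [2,4] (S\NP)\PP   >
      [2,3] "heard" : ((S\NP)\PP)/NP
      [3,4] "saw" : NP

YES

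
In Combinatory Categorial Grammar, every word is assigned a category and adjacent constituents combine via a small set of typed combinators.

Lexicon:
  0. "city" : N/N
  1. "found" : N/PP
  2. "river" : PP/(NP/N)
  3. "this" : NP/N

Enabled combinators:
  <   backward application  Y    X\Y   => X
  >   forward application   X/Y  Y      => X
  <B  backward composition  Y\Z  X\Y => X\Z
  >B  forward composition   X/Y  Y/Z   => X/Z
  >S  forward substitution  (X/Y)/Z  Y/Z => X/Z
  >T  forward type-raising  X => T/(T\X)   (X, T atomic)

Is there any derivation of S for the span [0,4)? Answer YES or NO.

NO

N/N N/PP PP/(NP/N) NP/N
CKY chart[0,4] = {N, N/(N\N), N/(PP\PP), NP/(NP\N), PP/(PP\N), S/(S\N)}; S ∉ chart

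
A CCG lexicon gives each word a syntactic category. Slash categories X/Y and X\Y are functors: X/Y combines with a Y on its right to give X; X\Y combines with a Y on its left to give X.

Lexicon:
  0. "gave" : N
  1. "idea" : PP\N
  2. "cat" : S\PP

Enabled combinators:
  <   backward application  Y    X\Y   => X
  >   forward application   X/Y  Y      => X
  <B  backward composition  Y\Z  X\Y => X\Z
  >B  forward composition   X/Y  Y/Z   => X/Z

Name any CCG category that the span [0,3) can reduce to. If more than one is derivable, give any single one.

[0,3] S   <
  [0,1] "gave" : N
  [1,3] S\N   <B
    [1,2] "idea" : PP\N
    [2,3] "cat" : S\PP

S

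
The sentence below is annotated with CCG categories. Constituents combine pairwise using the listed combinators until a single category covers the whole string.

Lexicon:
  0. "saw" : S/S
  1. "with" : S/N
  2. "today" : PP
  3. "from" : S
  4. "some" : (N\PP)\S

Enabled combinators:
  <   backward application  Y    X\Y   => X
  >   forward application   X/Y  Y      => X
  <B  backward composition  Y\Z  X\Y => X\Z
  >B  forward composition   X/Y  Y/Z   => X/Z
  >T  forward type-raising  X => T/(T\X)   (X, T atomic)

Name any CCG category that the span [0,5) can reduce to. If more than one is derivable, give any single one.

S

[0,5] S   >
  [0,2] S/N   >B
    [0,1] "saw" : S/S
    [1,2] "with" : S/N
  [2,5] N   >
    [2,3] N/(N\PP)   >T
      [2,3] "today" : PP
    [3,5] N\PP   <
      [3,4] "from" : S
      [4,5] "some" : (N\PP)\S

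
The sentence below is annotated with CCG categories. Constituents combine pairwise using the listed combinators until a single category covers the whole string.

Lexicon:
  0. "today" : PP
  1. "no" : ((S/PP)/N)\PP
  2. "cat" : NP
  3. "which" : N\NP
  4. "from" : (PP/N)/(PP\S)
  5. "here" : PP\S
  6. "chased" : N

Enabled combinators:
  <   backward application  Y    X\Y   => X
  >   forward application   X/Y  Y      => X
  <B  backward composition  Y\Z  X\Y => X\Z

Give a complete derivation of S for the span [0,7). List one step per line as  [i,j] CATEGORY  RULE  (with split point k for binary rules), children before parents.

[0,7] S   >
  [0,4] S/PP   >
    [0,2] (S/PP)/N   <
      [0,1] "today" : PP
      [1,2] "no" : ((S/PP)/N)\PP
    [2,4] N   <
      [2,3] "cat" : NP
      [3,4] "which" : N\NP
  [4,7] PP   >
    [4,6] PP/N   >
      [4,5] "from" : (PP/N)/(PP\S)
      [5,6] "here" : PP\S
    [6,7] "chased" : N

[0,1] PP  lex  "today"
[1,2] ((S/PP)/N)\PP  lex  "no"
[0,2] (S/PP)/N  <  k=1
[2,3] NP  lex  "cat"
[3,4] N\NP  lex  "which"
[2,4] N  <  k=3
[0,4] S/PP  >  k=2
[4,5] (PP/N)/(PP\S)  lex  "from"
[5,6] PP\S  lex  "here"
[4,6] PP/N  >  k=5
[6,7] N  lex  "chased"
[4,7] PP  >  k=6
[0,7] S  >  k=4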